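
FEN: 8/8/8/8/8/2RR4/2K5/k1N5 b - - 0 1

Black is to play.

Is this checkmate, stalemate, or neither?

stalemate

Black to move; black king on a1.
In check: no.
King squares — b1: attacked by Kc2; a2: attacked by Nc1; b2: attacked by Kc2.
Legal moves for Black: none.
Not in check and no legal moves → stalemate.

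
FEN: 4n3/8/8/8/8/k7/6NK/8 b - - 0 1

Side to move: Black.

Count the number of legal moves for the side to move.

Black to move; king on a3.
In check: no.
Legal moves: Ng7, Nc7, Nf6, Nd6, Kb4, Ka4, Kb3, Kb2, Ka2.
Count: 9.

9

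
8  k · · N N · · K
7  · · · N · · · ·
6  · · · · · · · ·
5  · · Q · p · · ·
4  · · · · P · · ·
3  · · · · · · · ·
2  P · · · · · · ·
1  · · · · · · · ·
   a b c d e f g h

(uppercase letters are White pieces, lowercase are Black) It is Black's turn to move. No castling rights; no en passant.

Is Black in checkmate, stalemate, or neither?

Black to move; black king on a8.
In check: no.
King squares — a7: attacked by Qc5; b7: attacked by Nd8; b8: attacked by Nd7.
Legal moves for Black: none.
Not in check and no legal moves → stalemate.

stalemate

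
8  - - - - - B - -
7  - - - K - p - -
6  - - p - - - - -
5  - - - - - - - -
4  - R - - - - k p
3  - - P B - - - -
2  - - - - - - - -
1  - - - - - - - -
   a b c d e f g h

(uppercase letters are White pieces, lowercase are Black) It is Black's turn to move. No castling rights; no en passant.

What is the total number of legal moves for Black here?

5

Black to move; king on g4.
In check: yes, from the white rook on b4.
Legal moves: Kh5, Kg5, Kh3, Kg3, Kf3.
Count: 5.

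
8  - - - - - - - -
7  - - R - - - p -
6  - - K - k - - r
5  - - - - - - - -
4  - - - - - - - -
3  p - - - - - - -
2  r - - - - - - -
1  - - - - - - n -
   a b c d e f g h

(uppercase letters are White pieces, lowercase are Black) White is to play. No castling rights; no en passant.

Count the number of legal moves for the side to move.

11

White to move; king on c6.
In check: no.
Legal moves: Rc8, Rxg7, Rf7, Re7+, Rd7, Rb7, Ra7, Kb7, Kb6, Kc5, Kb5.
Count: 11.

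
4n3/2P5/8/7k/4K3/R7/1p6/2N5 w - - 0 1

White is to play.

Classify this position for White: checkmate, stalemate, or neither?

neither

White to move; white king on e4.
In check: no.
Legal moves for White include: Kf5, Ke5, Kd5, Kf4, Kd4, Kf3, Ke3, Kd3, Ra8, Ra7, Ra6, Ra5+, Ra4, Rh3+, Rg3, Rf3, Re3, Rd3, ... (list truncated; more exist).
White has legal moves and is not in check → neither.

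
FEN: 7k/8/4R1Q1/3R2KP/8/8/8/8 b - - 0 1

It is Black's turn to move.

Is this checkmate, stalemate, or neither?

stalemate

Black to move; black king on h8.
In check: no.
King squares — g7: attacked by Qg6; h7: attacked by Qg6; g8: attacked by Qg6.
Legal moves for Black: none.
Not in check and no legal moves → stalemate.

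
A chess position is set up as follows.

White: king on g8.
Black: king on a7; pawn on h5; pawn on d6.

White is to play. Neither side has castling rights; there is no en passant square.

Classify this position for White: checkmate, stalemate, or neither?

neither

White to move; white king on g8.
In check: no.
Legal moves for White: Kh8, Kf8, Kh7, Kg7, Kf7.
White has 5 legal moves and is not in check → neither.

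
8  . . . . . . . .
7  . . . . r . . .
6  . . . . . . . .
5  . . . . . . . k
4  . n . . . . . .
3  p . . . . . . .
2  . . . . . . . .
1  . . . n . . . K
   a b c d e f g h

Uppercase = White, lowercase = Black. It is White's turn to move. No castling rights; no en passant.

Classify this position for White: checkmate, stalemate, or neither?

White to move; white king on h1.
In check: no.
Legal moves for White: Kh2, Kg2, Kg1.
White has 3 legal moves and is not in check → neither.

neither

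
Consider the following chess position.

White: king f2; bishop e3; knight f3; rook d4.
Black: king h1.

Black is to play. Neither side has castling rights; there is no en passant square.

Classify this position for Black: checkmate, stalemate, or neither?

stalemate

Black to move; black king on h1.
In check: no.
King squares — g1: attacked by Kf2; g2: attacked by Kf2; h2: attacked by Nf3.
Legal moves for Black: none.
Not in check and no legal moves → stalemate.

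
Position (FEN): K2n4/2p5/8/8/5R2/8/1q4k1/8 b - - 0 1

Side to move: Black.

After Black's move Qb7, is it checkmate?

After Qb7: white king on a8; in check: yes, from the black queen on b7.
King squares — a7: attacked by Qb7; b7: attacked by Nd8; b8: attacked by Qb7.
White has no legal moves → checkmate.

yes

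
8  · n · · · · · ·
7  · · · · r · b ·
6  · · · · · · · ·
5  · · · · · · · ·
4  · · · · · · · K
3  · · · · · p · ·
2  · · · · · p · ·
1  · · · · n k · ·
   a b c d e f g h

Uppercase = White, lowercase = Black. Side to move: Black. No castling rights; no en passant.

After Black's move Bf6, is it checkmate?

After Bf6: white king on h4; in check: yes, from the black bishop on f6.
White has 4 legal replies: Kh5, Kg4, Kh3, Kg3.
In check but a legal move exists → not checkmate.

no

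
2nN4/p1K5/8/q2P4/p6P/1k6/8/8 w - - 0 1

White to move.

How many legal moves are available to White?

White to move; king on c7.
In check: yes, from the black queen on a5.
Legal moves: Kxc8, Kb8, Kd7, Kb7, Kc6.
Count: 5.

5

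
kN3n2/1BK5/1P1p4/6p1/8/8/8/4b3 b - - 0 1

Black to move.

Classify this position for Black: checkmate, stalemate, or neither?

checkmate

Black to move; black king on a8.
In check: yes, from the white bishop on b7.
King squares — a7: attacked by Pb6; b7: attacked by Kc7; b8: attacked by Kc7.
Legal moves for Black: none.
In check with no legal moves → checkmate.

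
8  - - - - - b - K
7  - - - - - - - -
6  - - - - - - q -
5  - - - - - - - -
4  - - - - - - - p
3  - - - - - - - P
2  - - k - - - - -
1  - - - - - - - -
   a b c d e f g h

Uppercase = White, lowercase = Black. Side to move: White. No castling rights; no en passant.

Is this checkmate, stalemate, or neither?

White to move; white king on h8.
In check: no.
King squares — g7: attacked by Qg6; h7: attacked by Qg6; g8: attacked by Qg6.
Legal moves for White: none.
Not in check and no legal moves → stalemate.

stalemate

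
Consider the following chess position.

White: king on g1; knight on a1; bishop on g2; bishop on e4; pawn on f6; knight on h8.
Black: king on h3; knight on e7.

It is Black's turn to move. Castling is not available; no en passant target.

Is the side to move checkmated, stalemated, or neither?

Black to move; black king on h3.
In check: yes, from the white bishop on g2.
King squares — g2: attacked by Kg1; h2: attacked by Kg1; g3: available; g4: available; h4: available.
Legal moves for Black: Kh4, Kg4, Kg3.
Black is in check but has 3 legal moves → neither.

neither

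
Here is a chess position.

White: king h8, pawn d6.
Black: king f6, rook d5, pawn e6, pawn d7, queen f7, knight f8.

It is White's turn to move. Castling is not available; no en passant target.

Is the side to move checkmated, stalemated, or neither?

stalemate

White to move; white king on h8.
In check: no.
King squares — g7: attacked by Kf6; h7: attacked by Qf7; g8: attacked by Qf7.
Legal moves for White: none.
Not in check and no legal moves → stalemate.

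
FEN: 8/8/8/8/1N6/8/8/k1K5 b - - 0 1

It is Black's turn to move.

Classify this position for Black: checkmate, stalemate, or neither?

Black to move; black king on a1.
In check: no.
King squares — b1: attacked by Kc1; a2: attacked by Nb4; b2: attacked by Kc1.
Legal moves for Black: none.
Not in check and no legal moves → stalemate.

stalemate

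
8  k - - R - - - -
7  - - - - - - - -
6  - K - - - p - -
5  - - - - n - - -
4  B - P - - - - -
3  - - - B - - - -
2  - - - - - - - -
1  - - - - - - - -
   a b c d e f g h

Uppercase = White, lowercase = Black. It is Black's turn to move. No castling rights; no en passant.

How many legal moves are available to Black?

0

Black to move; king on a8.
In check: yes, from the white rook on d8.
Legal moves: none.
Count: 0.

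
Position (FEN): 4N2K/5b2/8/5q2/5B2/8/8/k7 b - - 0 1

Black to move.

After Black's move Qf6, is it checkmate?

After Qf6: white king on h8; in check: yes, from the black queen on f6.
White has 3 legal replies: Kh7, Ng7, Nxf6.
In check but a legal move exists → not checkmate.

no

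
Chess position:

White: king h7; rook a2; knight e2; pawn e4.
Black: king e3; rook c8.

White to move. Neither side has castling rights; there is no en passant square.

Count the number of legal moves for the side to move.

20

White to move; king on h7.
In check: no.
Legal moves: Kg7, Kh6, Kg6, Nf4, Nd4, Ng3, Nc3, Ng1, Nc1, Ra8, Ra7, Ra6, Ra5, Ra4, Ra3+, Rd2, Rc2, Rb2, Ra1, e5.
Count: 20.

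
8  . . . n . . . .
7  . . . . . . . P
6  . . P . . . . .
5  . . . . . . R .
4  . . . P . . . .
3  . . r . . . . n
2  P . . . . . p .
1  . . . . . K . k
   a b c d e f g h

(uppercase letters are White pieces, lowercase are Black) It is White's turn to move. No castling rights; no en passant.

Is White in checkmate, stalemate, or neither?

neither

White to move; white king on f1.
In check: yes, from the black pawn on g2.
Legal moves for White: Ke2, Ke1, Rxg2.
White is in check but has 3 legal moves → neither.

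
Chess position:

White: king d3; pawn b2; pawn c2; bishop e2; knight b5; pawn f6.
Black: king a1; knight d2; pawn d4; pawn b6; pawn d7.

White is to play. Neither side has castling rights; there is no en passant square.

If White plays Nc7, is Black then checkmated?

no

After Nc7: black king on a1; in check: no.
Black is not in check, so this cannot be checkmate.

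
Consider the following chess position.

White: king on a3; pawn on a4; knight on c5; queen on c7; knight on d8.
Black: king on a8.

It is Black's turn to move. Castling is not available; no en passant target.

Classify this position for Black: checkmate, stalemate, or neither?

Black to move; black king on a8.
In check: no.
King squares — a7: attacked by Qc7; b7: attacked by Nc5; b8: attacked by Qc7.
Legal moves for Black: none.
Not in check and no legal moves → stalemate.

stalemate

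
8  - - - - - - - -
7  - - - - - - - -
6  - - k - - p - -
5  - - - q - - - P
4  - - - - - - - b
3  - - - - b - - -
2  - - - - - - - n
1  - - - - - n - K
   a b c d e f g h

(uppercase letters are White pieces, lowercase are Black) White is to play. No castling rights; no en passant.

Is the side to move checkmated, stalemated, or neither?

White to move; white king on h1.
In check: yes, from the black queen on d5.
King squares — g1: attacked by Be3; g2: attacked by Qd5; h2: attacked by Nf1.
Legal moves for White: none.
In check with no legal moves → checkmate.

checkmate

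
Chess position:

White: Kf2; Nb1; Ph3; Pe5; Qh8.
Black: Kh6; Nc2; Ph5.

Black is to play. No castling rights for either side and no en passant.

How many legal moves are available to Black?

2

Black to move; king on h6.
In check: yes, from the white queen on h8.
Legal moves: Kg6, Kg5.
Count: 2.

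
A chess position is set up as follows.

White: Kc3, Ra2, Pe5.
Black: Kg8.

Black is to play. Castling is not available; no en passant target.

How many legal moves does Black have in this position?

5

Black to move; king on g8.
In check: no.
Legal moves: Kh8, Kf8, Kh7, Kg7, Kf7.
Count: 5.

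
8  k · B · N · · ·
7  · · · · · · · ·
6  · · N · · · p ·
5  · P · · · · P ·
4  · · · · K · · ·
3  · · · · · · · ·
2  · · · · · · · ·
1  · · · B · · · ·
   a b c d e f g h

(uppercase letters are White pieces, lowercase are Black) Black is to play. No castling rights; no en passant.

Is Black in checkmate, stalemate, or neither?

Black to move; black king on a8.
In check: no.
King squares — a7: attacked by Nc6; b7: attacked by Bc8; b8: attacked by Nc6.
Legal moves for Black: none.
Not in check and no legal moves → stalemate.

stalemate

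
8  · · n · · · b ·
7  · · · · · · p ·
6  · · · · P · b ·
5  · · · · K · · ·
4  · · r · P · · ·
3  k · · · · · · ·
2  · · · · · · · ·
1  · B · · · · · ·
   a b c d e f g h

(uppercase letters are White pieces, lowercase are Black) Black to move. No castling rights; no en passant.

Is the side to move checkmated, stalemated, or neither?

neither

Black to move; black king on a3.
In check: no.
Legal moves for Black include: B8h7, B8f7, Bxe6, Ne7, Na7, Nd6, Nb6, Be8, B6h7, B6f7, Bh5, Bf5, Bxe4, Rc7, Rc6, Rc5+, Rxe4+, Rd4, ... (list truncated; more exist).
Black has legal moves and is not in check → neither.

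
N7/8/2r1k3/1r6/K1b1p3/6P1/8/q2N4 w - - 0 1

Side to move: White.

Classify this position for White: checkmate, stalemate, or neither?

checkmate

White to move; white king on a4.
In check: yes, from the black queen on a1.
King squares — a3: attacked by Qa1; b3: attacked by Bc4; b4: attacked by Rb5; a5: attacked by Qa1; b5: attacked by Bc4.
Legal moves for White: none.
In check with no legal moves → checkmate.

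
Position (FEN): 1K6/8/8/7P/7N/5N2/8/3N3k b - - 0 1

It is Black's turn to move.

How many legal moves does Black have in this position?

Black to move; king on h1.
In check: no.
Legal moves: none.
Count: 0.

0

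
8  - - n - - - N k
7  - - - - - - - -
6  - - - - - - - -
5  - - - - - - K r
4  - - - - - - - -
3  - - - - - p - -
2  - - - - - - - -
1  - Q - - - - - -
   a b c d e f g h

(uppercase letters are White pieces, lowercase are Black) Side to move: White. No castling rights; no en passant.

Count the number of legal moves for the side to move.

White to move; king on g5.
In check: yes, from the black rook on h5.
Legal moves: Kg6, Kf6, Kxh5, Kg4, Kf4.
Count: 5.

5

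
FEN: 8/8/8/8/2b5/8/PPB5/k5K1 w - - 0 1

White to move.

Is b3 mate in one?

After b3: black king on a1; in check: no.
Black is not in check, so this cannot be checkmate.

no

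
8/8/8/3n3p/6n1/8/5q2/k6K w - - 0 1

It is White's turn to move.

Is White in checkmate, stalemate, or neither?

White to move; white king on h1.
In check: no.
King squares — g1: attacked by Qf2; g2: attacked by Qf2; h2: attacked by Qf2.
Legal moves for White: none.
Not in check and no legal moves → stalemate.

stalemate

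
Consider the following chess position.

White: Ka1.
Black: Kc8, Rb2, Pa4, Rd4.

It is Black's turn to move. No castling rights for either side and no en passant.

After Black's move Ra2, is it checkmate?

no

After Ra2: white king on a1; in check: yes, from the black rook on a2.
White has 2 legal replies: Kxa2, Kb1.
In check but a legal move exists → not checkmate.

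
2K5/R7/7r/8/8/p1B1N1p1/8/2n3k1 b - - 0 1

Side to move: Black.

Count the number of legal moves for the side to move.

23

Black to move; king on g1.
In check: no.
Legal moves: Rh8+, Rh7, Rg6, Rf6, Re6, Rd6, Rc6+, Rb6, Ra6, Rh5, Rh4, Rh3, Rh2, Rh1, Kh2, Kf2, Kh1, Nd3, Nb3, Ne2, Na2, g2, a2.
Count: 23.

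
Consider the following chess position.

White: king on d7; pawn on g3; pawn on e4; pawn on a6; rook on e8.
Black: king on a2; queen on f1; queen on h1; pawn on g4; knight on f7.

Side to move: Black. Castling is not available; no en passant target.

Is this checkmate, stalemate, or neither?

neither

Black to move; black king on a2.
In check: no.
Legal moves for Black include: Nh8, Nd8, Nh6, Nd6, Ng5, Ne5+, Kb3, Ka3, Kb2, Kb1, Ka1, Qh8, Qh7, Qh6, Qh5, Qh4, Qxe4, Qhh3, ... (list truncated; more exist).
Black has legal moves and is not in check → neither.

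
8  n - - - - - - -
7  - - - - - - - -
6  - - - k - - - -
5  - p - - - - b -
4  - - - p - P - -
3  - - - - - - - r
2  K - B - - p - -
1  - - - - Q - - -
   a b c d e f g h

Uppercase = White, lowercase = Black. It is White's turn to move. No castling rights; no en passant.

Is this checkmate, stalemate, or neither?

White to move; white king on a2.
In check: no.
Legal moves for White include: Bh7, Bg6, Bf5, Be4, Ba4, Bd3, Bb3, Bd1, Bb1, Kb2, Kb1, Ka1, Qe8, Qe7+, Qe6+, Qe5+, Qa5, Qe4, ... (list truncated; more exist).
White has legal moves and is not in check → neither.

neither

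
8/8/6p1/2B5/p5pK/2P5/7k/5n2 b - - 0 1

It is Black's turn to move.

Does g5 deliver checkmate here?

After g5: white king on h4; in check: yes, from the black pawn on g5.
White has 3 legal replies: Kh5, Kxg5, Kxg4.
In check but a legal move exists → not checkmate.

no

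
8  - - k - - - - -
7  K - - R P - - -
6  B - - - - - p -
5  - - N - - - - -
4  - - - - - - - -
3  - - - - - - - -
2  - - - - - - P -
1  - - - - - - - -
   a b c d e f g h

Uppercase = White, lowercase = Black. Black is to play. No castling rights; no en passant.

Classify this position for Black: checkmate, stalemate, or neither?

checkmate

Black to move; black king on c8.
In check: yes, from the white bishop on a6.
King squares — b7: attacked by Nc5; c7: attacked by Rd7; d7: attacked by Nc5; b8: attacked by Ka7; d8: attacked by Rd7.
Legal moves for Black: none.
In check with no legal moves → checkmate.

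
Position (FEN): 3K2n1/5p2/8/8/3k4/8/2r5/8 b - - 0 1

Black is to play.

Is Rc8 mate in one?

After Rc8: white king on d8; in check: yes, from the black rook on c8.
White has 2 legal replies: Kxc8, Kd7.
In check but a legal move exists → not checkmate.

no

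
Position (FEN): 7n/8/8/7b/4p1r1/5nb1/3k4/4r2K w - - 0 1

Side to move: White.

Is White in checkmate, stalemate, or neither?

White to move; white king on h1.
In check: yes, from the black rook on e1.
Legal moves for White: Kg2.
White is in check but has 1 legal move → neither.

neither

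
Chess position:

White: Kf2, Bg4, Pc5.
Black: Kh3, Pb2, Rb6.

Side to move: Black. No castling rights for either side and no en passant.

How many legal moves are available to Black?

Black to move; king on h3.
In check: yes, from the white bishop on g4.
Legal moves: Kh4, Kxg4, Kh2.
Count: 3.

3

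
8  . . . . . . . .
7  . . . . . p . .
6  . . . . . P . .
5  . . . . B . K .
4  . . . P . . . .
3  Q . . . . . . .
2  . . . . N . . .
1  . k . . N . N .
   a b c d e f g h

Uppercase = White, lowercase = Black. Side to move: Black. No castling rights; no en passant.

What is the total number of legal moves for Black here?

0

Black to move; king on b1.
In check: no.
Legal moves: none.
Count: 0.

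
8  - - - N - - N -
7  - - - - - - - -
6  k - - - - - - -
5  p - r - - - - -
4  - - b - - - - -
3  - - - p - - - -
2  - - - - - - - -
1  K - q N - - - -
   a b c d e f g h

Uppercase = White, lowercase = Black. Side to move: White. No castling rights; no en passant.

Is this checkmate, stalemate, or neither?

checkmate

White to move; white king on a1.
In check: yes, from the black queen on c1.
King squares — b1: attacked by Qc1; a2: attacked by Bc4; b2: attacked by Qc1.
Legal moves for White: none.
In check with no legal moves → checkmate.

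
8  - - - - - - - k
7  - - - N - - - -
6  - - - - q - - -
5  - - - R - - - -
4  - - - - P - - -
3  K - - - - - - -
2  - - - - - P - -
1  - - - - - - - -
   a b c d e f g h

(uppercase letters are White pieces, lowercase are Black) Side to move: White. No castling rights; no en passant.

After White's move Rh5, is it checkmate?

no

After Rh5: black king on h8; in check: yes, from the white rook on h5.
Black has 3 legal replies: Kg8, Kg7, Qh6.
In check but a legal move exists → not checkmate.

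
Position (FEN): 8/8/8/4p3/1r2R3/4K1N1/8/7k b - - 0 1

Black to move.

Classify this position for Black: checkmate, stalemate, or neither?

Black to move; black king on h1.
In check: yes, from the white knight on g3.
Legal moves for Black: Kh2, Kg2, Kg1.
Black is in check but has 3 legal moves → neither.

neither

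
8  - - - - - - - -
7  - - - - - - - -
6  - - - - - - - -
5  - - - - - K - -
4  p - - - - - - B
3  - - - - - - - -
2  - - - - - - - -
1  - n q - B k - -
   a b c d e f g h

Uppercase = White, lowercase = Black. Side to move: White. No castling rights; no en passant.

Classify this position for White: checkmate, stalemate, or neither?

neither

White to move; white king on f5.
In check: no.
Legal moves for White: Kg6, Kf6, Ke6, Ke5, Kg4, Ke4, Bd8, Be7, Bf6, Bg5, Bhg3, Bhf2, Ba5, Bb4, Beg3, Bc3, Bef2, Bd2.
White has 18 legal moves and is not in check → neither.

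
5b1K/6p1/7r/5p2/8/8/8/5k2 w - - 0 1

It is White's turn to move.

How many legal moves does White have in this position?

White to move; king on h8.
In check: yes, from the black rook on h6.
Legal moves: Kg8.
Count: 1.

1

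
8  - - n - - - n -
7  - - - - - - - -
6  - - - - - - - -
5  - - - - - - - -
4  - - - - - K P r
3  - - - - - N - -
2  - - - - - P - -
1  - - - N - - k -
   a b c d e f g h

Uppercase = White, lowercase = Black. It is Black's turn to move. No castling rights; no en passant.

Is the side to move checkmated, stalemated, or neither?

neither

Black to move; black king on g1.
In check: yes, from the white knight on f3.
King squares — f1: available; h1: available; f2: attacked by Nd1; g2: available; h2: attacked by Nf3.
Legal moves for Black: Kg2, Kh1, Kf1.
Black is in check but has 3 legal moves → neither.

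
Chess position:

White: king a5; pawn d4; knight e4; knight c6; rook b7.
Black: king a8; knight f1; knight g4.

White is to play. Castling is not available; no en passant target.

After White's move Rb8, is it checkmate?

After Rb8: black king on a8; in check: yes, from the white rook on b8.
King squares — a7: attacked by Nc6; b7: attacked by Rb8; b8: attacked by Nc6.
Black has no legal moves → checkmate.

yes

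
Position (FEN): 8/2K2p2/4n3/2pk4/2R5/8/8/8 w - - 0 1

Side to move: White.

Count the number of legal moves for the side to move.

5

White to move; king on c7.
In check: yes, from the black knight on e6.
Legal moves: Kc8, Kb8, Kd7, Kb7, Kb6.
Count: 5.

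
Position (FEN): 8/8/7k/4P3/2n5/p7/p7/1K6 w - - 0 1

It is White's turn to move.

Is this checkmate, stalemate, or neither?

White to move; white king on b1.
In check: yes, from the black pawn on a2.
Legal moves for White: Kc2, Kxa2, Kc1, Ka1.
White is in check but has 4 legal moves → neither.

neither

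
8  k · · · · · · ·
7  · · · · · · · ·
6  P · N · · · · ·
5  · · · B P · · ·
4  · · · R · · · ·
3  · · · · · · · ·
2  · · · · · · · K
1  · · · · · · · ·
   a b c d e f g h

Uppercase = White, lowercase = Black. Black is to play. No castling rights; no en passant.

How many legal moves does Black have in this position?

Black to move; king on a8.
In check: no.
Legal moves: none.
Count: 0.

0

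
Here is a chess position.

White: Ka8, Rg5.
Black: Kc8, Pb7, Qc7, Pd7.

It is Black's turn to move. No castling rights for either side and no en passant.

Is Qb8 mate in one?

After Qb8: white king on a8; in check: yes, from the black queen on b8.
King squares — a7: attacked by Qb8; b7: attacked by Qb8; b8: attacked by Kc8.
White has no legal moves → checkmate.

yes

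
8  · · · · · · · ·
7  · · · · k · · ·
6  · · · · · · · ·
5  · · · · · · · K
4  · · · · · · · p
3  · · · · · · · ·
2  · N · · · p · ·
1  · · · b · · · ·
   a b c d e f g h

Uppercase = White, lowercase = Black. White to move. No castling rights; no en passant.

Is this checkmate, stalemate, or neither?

White to move; white king on h5.
In check: yes, from the black bishop on d1.
King squares — g4: attacked by Bd1; h4: available; g5: available; g6: available; h6: available.
Legal moves for White: Kh6, Kg6, Kg5, Kxh4, Nxd1.
White is in check but has 5 legal moves → neither.

neither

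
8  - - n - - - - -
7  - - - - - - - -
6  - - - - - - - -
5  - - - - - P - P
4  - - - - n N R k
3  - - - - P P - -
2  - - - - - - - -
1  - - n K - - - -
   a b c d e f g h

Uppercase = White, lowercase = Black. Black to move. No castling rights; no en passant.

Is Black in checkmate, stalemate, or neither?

Black to move; black king on h4.
In check: yes, from the white rook on g4.
King squares — g3: attacked by Rg4; h3: attacked by Nf4; g4: attacked by Pf3; g5: attacked by Rg4; h5: attacked by Nf4.
Legal moves for Black: none.
In check with no legal moves → checkmate.

checkmate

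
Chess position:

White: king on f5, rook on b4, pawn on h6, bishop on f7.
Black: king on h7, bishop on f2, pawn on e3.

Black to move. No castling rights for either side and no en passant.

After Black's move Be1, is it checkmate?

no

After Be1: white king on f5; in check: no.
White is not in check, so this cannot be checkmate.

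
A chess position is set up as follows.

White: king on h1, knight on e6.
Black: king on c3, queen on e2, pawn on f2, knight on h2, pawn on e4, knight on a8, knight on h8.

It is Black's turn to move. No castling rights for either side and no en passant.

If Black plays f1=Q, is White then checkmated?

yes

After f1=Q: white king on h1; in check: yes, from the black queen on f1.
King squares — g1: attacked by Qf1; g2: attacked by Qf1; h2: attacked by Qe2.
White has no legal moves → checkmate.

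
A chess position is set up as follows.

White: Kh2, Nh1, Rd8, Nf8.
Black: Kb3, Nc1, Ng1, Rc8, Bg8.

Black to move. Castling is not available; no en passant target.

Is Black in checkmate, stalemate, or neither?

Black to move; black king on b3.
In check: no.
Legal moves for Black include: Bh7, Bf7, Be6, Bd5, Bc4, Rxd8, Rb8, Ra8, Rc7, Rc6, Rc5, Rc4, Rc3, Rc2+, Kc4, Kb4, Ka4, Kc3, ... (list truncated; more exist).
Black has legal moves and is not in check → neither.

neither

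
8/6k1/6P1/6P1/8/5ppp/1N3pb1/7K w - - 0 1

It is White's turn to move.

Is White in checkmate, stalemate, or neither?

White to move; white king on h1.
In check: yes, from the black bishop on g2.
King squares — g1: attacked by Pf2; g2: attacked by Pf3; h2: attacked by Pg3.
Legal moves for White: none.
In check with no legal moves → checkmate.

checkmate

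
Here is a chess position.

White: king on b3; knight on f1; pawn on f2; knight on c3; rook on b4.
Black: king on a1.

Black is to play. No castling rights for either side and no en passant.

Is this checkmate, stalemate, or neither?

stalemate

Black to move; black king on a1.
In check: no.
King squares — b1: attacked by Nc3; a2: attacked by Kb3; b2: attacked by Kb3.
Legal moves for Black: none.
Not in check and no legal moves → stalemate.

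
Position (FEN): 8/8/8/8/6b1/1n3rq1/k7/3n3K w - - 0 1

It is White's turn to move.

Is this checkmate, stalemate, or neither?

White to move; white king on h1.
In check: no.
King squares — g1: attacked by Qg3; g2: attacked by Qg3; h2: attacked by Qg3.
Legal moves for White: none.
Not in check and no legal moves → stalemate.

stalemate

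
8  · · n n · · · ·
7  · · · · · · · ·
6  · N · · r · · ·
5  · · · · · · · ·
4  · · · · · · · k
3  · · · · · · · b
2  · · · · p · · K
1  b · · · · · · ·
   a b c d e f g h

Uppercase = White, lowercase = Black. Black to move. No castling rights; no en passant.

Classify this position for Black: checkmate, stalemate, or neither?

Black to move; black king on h4.
In check: no.
Legal moves for Black include: Nf7, Nb7, Nc6, Ne7, Na7, Nd6, Nxb6, Re8, Re7, Rh6, Rg6, Rf6, Rd6, Rc6, Rxb6, Re5, Re4, Re3, ... (list truncated; more exist).
Black has legal moves and is not in check → neither.

neither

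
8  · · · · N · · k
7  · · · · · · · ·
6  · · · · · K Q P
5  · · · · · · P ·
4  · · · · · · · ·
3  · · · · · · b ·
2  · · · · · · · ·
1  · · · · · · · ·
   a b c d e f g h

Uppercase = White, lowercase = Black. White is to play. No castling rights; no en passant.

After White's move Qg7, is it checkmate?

After Qg7: black king on h8; in check: yes, from the white queen on g7.
King squares — g7: attacked by Kf6; h7: attacked by Qg7; g8: attacked by Qg7.
Black has no legal moves → checkmate.

yes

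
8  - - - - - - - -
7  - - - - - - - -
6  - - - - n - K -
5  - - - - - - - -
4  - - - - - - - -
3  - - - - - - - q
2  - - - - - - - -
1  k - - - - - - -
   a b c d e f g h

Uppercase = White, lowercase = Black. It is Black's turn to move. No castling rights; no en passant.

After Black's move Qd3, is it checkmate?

no

After Qd3: white king on g6; in check: yes, from the black queen on d3.
White has 4 legal replies: Kf7, Kh6, Kf6, Kh5.
In check but a legal move exists → not checkmate.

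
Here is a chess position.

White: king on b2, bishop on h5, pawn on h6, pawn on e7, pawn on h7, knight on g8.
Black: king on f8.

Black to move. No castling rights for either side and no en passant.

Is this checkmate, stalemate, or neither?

checkmate

Black to move; black king on f8.
In check: yes, from the white pawn on e7.
King squares — e7: attacked by Ng8; f7: attacked by Bh5; g7: attacked by Ph6; e8: attacked by Bh5; g8: attacked by Ph7.
Legal moves for Black: none.
In check with no legal moves → checkmate.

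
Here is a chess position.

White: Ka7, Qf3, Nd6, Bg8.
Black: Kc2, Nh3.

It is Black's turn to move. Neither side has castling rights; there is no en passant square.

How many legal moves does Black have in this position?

8

Black to move; king on c2.
In check: no.
Legal moves: Ng5, Nf4, Nf2, Ng1, Kd2, Kb2, Kc1, Kb1.
Count: 8.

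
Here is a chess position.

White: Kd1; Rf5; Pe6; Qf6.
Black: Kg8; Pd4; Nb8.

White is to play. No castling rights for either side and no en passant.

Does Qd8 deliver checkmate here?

After Qd8: black king on g8; in check: yes, from the white queen on d8.
Black has 2 legal replies: Kh7, Kg7.
In check but a legal move exists → not checkmate.

no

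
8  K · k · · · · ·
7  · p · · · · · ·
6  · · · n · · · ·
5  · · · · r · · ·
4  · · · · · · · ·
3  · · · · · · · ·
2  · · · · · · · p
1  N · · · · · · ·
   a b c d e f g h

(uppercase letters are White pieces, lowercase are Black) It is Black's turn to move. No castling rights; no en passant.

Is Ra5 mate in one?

After Ra5: white king on a8; in check: yes, from the black rook on a5.
King squares — a7: attacked by Ra5; b7: attacked by Nd6; b8: attacked by Kc8.
White has no legal moves → checkmate.

yes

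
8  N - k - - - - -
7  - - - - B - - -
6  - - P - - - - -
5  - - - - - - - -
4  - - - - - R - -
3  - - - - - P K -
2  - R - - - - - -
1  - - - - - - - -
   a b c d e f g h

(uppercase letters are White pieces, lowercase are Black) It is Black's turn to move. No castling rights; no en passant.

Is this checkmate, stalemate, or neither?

stalemate

Black to move; black king on c8.
In check: no.
King squares — b7: attacked by Rb2; c7: attacked by Na8; d7: attacked by Pc6; b8: attacked by Rb2; d8: attacked by Be7.
Legal moves for Black: none.
Not in check and no legal moves → stalemate.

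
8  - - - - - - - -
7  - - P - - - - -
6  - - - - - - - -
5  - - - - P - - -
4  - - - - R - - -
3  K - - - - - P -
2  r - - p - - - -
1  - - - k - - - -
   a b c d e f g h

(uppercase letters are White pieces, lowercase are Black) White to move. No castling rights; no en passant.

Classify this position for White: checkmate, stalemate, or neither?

White to move; white king on a3.
In check: yes, from the black rook on a2.
Legal moves for White: Kb4, Kb3, Kxa2.
White is in check but has 3 legal moves → neither.

neither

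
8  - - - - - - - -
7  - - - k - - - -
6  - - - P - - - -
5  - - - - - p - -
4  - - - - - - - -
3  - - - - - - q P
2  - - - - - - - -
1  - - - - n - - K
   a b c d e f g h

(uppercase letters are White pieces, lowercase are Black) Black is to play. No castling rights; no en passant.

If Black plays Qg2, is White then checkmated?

yes

After Qg2: white king on h1; in check: yes, from the black queen on g2.
King squares — g1: attacked by Qg2; g2: attacked by Ne1; h2: attacked by Qg2.
White has no legal moves → checkmate.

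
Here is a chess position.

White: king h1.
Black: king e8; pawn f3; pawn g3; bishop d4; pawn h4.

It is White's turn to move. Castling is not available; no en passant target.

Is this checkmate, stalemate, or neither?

White to move; white king on h1.
In check: no.
King squares — g1: attacked by Bd4; g2: attacked by Pf3; h2: attacked by Pg3.
Legal moves for White: none.
Not in check and no legal moves → stalemate.

stalemate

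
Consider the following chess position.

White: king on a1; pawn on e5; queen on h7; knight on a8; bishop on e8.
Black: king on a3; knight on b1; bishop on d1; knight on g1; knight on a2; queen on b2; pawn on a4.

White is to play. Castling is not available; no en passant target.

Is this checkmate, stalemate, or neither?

checkmate

White to move; white king on a1.
In check: yes, from the black queen on b2.
King squares — b1: attacked by Qb2; a2: attacked by Qb2; b2: attacked by Ka3.
Legal moves for White: none.
In check with no legal moves → checkmate.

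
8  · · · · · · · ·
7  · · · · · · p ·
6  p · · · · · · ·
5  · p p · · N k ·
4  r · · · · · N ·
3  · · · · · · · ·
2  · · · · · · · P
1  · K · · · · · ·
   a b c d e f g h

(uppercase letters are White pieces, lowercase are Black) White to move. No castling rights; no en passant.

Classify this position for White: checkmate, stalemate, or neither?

White to move; white king on b1.
In check: no.
Legal moves for White: Nxg7, Ne7, Nfh6, Nd6, Nh4, Nd4, Ng3, Nfe3, Ngh6, Nf6, Ne5, Nge3, Nf2, Kc2, Kb2, Kc1, h3, h4+.
White has 18 legal moves and is not in check → neither.

neither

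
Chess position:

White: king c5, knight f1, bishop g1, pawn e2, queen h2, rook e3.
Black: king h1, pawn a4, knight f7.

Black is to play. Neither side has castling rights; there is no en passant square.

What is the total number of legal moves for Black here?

0

Black to move; king on h1.
In check: yes, from the white queen on h2.
Legal moves: none.
Count: 0.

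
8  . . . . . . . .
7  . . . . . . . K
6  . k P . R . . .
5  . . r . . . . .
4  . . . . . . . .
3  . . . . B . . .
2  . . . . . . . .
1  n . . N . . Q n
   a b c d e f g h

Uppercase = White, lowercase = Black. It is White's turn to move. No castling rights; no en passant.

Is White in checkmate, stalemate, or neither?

White to move; white king on h7.
In check: no.
Legal moves for White include: Kh8, Kg8, Kg7, Kh6, Kg6, Re8, Re7, Rh6, Rg6, Rf6, Rd6, Re5, Re4, Bh6, Bg5, Bxc5+, Bf4, Bd4, ... (list truncated; more exist).
White has legal moves and is not in check → neither.

neither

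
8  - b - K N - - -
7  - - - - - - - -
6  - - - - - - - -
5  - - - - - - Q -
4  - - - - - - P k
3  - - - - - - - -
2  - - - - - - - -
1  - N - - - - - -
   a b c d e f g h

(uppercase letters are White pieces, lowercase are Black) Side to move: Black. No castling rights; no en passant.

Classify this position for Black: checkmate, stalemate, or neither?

neither

Black to move; black king on h4.
In check: yes, from the white queen on g5.
Legal moves for Black: Kxg5, Kh3, Kg3.
Black is in check but has 3 legal moves → neither.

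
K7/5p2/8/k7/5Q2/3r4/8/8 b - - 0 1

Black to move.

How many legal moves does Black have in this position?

19

Black to move; king on a5.
In check: no.
Legal moves: Kb6, Ka6, Kb5, Rd8+, Rd7, Rd6, Rd5, Rd4, Rh3, Rg3, Rf3, Re3, Rc3, Rb3, Ra3, Rd2, Rd1, f6, f5.
Count: 19.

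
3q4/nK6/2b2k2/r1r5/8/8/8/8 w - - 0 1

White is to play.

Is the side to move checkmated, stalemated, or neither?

checkmate

White to move; white king on b7.
In check: yes, from the black bishop on c6.
King squares — a6: attacked by Ra5; b6: attacked by Qd8; c6: attacked by Rc5; a7: attacked by Ra5; c7: attacked by Qd8; a8: attacked by Bc6; b8: attacked by Qd8; c8: attacked by Na7.
Legal moves for White: none.
In check with no legal moves → checkmate.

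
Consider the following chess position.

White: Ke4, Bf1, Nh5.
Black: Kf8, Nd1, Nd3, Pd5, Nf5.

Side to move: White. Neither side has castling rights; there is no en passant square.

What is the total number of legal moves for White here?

4

White to move; king on e4.
In check: yes, from the black pawn on d5.
Legal moves: Kxf5, Kxd5, Kf3, Kxd3.
Count: 4.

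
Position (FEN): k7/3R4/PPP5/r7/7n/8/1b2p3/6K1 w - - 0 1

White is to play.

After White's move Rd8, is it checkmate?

After Rd8: black king on a8; in check: yes, from the white rook on d8.
King squares — a7: attacked by Pb6; b7: attacked by Pa6; b8: attacked by Rd8.
Black has no legal moves → checkmate.

yes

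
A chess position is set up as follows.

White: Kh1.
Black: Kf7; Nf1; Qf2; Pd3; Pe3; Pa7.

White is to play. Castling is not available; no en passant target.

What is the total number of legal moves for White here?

0

White to move; king on h1.
In check: no.
Legal moves: none.
Count: 0.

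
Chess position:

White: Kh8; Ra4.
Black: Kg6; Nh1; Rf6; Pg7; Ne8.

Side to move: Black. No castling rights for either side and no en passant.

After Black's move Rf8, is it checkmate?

After Rf8: white king on h8; in check: yes, from the black rook on f8.
King squares — g7: attacked by Kg6; h7: attacked by Kg6; g8: attacked by Rf8.
White has no legal moves → checkmate.

yes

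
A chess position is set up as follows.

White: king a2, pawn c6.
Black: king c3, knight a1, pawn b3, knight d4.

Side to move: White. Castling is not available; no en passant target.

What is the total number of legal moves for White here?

3

White to move; king on a2.
In check: yes, from the black pawn on b3.
Legal moves: Ka3, Kb1, Kxa1.
Count: 3.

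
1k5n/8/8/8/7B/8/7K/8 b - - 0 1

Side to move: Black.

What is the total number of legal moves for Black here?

7

Black to move; king on b8.
In check: no.
Legal moves: Nf7, Ng6, Kc8, Ka8, Kc7, Kb7, Ka7.
Count: 7.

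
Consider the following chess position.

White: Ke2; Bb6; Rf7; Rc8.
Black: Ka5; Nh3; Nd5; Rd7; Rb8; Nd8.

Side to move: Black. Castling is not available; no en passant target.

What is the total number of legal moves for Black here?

7

Black to move; king on a5.
In check: yes, from the white bishop on b6.
Legal moves: Kxb6, Ka6, Kb5, Kb4, Ka4, Rxb6, Nxb6.
Count: 7.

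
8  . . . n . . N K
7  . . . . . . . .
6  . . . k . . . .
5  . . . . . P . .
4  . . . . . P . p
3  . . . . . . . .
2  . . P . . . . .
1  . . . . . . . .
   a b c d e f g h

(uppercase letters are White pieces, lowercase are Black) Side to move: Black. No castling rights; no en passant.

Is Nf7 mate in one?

no

After Nf7: white king on h8; in check: yes, from the black knight on f7.
White has 2 legal replies: Kh7, Kg7.
In check but a legal move exists → not checkmate.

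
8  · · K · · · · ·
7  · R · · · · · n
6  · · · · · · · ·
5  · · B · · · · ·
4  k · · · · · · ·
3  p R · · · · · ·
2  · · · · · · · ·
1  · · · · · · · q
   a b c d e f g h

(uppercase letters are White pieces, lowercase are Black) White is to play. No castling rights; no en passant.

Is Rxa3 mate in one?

After Rxa3: black king on a4; in check: yes, from the white rook on a3.
King squares — a3: attacked by Bc5; b3: attacked by Ra3; b4: attacked by Bc5; a5: attacked by Ra3; b5: attacked by Rb7.
Black has no legal moves → checkmate.

yes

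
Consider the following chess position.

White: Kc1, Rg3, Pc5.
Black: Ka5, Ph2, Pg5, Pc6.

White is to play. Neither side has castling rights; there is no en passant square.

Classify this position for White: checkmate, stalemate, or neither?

White to move; white king on c1.
In check: no.
Legal moves for White: Rxg5, Rg4, Rh3, Rf3, Re3, Rd3, Rc3, Rb3, Ra3+, Rg2, Rg1, Kd2, Kc2, Kb2, Kd1, Kb1.
White has 16 legal moves and is not in check → neither.

neither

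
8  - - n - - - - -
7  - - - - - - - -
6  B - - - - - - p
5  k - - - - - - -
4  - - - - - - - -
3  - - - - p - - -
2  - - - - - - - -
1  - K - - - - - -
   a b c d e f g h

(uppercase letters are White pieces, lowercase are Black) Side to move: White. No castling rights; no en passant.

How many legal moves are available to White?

White to move; king on b1.
In check: no.
Legal moves: Bxc8, Bb7, Bb5, Bc4, Bd3, Be2, Bf1, Kc2, Kb2, Ka2, Kc1, Ka1.
Count: 12.

12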